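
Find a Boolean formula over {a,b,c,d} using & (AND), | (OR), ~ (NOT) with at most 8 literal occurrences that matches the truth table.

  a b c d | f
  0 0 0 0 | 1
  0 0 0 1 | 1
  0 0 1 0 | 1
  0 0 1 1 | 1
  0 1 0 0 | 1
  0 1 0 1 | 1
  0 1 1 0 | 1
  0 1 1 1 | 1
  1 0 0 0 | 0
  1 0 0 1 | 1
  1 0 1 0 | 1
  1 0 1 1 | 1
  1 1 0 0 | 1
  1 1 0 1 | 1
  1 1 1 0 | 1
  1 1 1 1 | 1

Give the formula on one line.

  ~c = 1100110011001100
  (a & d) = 0000000001010101
  (~c & (a & d)) = 0000000001000100
  (a & c) = 0000000000110011
  ((~c & (a & d)) | (a & c)) = 0000000001110111
  ~a = 1111111100000000
  (c | b) = 0011111100111111
  (~a | (c | b)) = 1111111100111111
  (((~c & (a & d)) | (a & c)) | (~a | (c | b))) = 1111111101111111

(((~c & (a & d)) | (a & c)) | (~a | (c | b)))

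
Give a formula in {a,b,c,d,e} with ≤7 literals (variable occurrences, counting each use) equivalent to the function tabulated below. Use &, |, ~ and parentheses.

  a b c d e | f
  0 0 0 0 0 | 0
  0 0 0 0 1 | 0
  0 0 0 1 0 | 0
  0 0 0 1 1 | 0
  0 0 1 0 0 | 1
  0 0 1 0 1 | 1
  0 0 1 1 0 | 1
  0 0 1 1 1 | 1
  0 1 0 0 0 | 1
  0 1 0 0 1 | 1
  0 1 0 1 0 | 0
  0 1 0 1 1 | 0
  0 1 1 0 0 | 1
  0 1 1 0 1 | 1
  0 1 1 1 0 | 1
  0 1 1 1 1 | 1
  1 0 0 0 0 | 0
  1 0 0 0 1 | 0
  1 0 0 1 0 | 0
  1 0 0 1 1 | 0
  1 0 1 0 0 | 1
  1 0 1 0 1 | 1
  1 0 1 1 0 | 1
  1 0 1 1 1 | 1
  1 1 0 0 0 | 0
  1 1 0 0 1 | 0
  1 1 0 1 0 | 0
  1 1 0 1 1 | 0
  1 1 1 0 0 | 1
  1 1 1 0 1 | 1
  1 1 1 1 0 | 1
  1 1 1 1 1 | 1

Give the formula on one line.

  ~d = 11001100110011001100110011001100
  (~d | c) = 11001111110011111100111111001111
  ((~d | c) & b) = 00000000110011110000000011001111
  ~a = 11111111111111110000000000000000
  (((~d | c) & b) & ~a) = 00000000110011110000000000000000
  ((((~d | c) & b) & ~a) | c) = 00001111110011110000111100001111

((((~d | c) & b) & ~a) | c)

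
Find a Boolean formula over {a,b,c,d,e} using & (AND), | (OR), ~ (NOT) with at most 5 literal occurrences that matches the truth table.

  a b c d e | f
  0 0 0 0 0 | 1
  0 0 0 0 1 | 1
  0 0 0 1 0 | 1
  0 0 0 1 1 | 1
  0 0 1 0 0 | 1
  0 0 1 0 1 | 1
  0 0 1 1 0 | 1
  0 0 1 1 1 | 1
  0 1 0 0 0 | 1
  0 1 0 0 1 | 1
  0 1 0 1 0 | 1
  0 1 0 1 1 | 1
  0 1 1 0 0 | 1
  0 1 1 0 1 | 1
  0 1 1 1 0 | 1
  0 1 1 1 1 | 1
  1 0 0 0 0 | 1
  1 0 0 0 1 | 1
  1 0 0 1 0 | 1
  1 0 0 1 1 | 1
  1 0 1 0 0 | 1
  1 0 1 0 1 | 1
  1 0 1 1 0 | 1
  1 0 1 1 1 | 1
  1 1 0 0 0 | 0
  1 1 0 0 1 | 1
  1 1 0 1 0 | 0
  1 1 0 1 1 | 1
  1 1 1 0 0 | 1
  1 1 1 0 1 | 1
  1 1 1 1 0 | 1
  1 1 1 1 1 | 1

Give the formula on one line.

  ~a = 11111111111111110000000000000000
  (b & c) = 00000000000011110000000000001111
  ~b = 11111111000000001111111100000000
  ((b & c) | ~b) = 11111111000011111111111100001111
  (((b & c) | ~b) | e) = 11111111010111111111111101011111
  (~a | (((b & c) | ~b) | e)) = 11111111111111111111111101011111

(~a | (((b & c) | ~b) | e))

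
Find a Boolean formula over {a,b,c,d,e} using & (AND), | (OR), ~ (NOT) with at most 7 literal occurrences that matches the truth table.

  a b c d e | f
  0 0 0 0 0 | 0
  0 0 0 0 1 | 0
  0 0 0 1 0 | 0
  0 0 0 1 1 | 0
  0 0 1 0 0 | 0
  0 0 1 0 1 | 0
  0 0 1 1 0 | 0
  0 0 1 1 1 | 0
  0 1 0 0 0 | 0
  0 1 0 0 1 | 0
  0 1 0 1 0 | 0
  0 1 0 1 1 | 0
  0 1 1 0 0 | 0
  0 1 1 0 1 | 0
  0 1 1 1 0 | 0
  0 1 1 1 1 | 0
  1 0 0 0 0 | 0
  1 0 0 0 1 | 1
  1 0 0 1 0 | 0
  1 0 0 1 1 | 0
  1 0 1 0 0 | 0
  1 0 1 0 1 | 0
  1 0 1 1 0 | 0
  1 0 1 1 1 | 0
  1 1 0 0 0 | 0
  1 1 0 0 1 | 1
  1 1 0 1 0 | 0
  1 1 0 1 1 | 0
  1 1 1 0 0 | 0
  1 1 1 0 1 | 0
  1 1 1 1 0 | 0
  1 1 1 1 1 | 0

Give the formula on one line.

  ~c = 11110000111100001111000011110000
  (~c & e) = 01010000010100000101000001010000
  ~d = 11001100110011001100110011001100
  (a | c) = 00001111000011111111111111111111
  (~d & (a | c)) = 00001100000011001100110011001100
  ((~c & e) & (~d & (a | c))) = 00000000000000000100000001000000

((~c & e) & (~d & (a | c)))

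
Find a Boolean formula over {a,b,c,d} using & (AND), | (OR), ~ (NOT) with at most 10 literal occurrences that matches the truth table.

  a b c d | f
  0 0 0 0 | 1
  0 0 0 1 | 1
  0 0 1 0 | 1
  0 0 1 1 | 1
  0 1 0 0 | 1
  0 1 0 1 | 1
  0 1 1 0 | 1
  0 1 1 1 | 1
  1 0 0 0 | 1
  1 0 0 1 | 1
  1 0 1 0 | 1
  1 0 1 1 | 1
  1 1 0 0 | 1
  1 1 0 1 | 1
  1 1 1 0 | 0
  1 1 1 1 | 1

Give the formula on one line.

  ~c = 1100110011001100
  (~c & a) = 0000000011001100
  ~b = 1111000011110000
  (d | ~b) = 1111010111110101
  ((~c & a) | (d | ~b)) = 1111010111111101
  ~a = 1111111100000000
  (~a | d) = 1111111101010101
  (b & (~a | d)) = 0000111100000101
  (((~c & a) | (d | ~b)) | (b & (~a | d))) = 1111111111111101

(((~c & a) | (d | ~b)) | (b & (~a | d)))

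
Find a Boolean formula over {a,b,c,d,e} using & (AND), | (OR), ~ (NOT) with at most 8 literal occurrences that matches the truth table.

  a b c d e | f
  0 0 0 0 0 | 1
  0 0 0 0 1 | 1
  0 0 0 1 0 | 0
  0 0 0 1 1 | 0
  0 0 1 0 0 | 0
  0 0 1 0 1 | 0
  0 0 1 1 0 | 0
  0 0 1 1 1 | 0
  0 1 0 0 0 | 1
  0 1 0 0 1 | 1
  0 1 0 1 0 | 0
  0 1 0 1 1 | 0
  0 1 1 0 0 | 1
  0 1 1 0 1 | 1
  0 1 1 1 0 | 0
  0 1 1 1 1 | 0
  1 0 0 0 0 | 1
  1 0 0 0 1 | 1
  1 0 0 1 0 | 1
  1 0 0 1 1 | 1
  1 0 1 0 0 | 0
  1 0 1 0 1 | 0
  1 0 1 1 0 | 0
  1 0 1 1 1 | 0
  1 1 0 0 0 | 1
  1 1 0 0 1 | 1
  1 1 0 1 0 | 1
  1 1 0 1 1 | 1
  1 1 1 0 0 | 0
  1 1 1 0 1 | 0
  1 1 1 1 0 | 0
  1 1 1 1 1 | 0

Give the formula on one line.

  ~d = 11001100110011001100110011001100
  (a | ~d) = 11001100110011001111111111111111
  (d | b) = 00110011111111110011001111111111
  ~a = 11111111111111110000000000000000
  ((d | b) & ~a) = 00110011111111110000000000000000
  ~c = 11110000111100001111000011110000
  (((d | b) & ~a) | ~c) = 11110011111111111111000011110000
  ((a | ~d) & (((d | b) & ~a) | ~c)) = 11000000110011001111000011110000

((a | ~d) & (((d | b) & ~a) | ~c))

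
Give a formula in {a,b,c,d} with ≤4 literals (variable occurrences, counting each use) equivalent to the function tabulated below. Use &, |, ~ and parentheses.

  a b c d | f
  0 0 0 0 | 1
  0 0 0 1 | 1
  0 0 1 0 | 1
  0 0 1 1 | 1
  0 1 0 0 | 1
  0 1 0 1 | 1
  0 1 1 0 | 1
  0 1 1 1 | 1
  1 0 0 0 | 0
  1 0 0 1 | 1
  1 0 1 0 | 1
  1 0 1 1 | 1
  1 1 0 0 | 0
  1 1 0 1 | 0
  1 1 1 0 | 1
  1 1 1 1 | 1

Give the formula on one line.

((~a | (d & ~b)) | c)

  ~a = 1111111100000000
  ~b = 1111000011110000
  (d & ~b) = 0101000001010000
  (~a | (d & ~b)) = 1111111101010000
  ((~a | (d & ~b)) | c) = 1111111101110011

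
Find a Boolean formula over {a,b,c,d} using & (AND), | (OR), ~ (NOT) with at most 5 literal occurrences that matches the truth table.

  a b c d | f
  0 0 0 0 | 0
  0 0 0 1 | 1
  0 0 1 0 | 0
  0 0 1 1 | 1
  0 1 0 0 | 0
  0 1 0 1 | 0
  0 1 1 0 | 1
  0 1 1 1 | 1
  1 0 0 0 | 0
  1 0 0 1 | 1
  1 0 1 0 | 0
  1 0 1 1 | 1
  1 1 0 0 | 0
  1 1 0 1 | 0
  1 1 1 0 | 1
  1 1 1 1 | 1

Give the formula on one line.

  (b & c) = 0000001100000011
  ~b = 1111000011110000
  (d & ~b) = 0101000001010000
  ((b & c) | (d & ~b)) = 0101001101010011

((b & c) | (d & ~b))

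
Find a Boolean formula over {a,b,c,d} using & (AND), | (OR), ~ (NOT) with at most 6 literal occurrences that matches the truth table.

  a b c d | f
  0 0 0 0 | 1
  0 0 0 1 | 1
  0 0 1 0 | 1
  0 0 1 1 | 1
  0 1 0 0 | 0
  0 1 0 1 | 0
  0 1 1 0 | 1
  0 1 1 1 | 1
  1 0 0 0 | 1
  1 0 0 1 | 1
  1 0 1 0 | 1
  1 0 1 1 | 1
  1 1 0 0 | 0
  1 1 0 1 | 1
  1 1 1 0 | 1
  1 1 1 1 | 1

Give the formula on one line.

  (a & d) = 0000000001010101
  ~b = 1111000011110000
  ((a & d) | ~b) = 1111000011110101
  (c | ~b) = 1111001111110011
  (((a & d) | ~b) | (c | ~b)) = 1111001111110111

(((a & d) | ~b) | (c | ~b))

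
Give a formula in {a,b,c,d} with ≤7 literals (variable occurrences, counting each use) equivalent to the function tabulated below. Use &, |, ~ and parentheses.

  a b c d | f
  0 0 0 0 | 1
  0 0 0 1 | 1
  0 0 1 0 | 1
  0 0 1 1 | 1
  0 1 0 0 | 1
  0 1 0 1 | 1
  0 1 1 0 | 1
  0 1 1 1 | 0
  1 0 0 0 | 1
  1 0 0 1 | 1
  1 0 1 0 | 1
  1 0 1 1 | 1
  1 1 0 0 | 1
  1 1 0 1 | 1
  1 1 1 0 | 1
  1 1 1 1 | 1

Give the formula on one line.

((a | ~c) | ((~d | a) | ~b))

  ~c = 1100110011001100
  (a | ~c) = 1100110011111111
  ~d = 1010101010101010
  (~d | a) = 1010101011111111
  ~b = 1111000011110000
  ((~d | a) | ~b) = 1111101011111111
  ((a | ~c) | ((~d | a) | ~b)) = 1111111011111111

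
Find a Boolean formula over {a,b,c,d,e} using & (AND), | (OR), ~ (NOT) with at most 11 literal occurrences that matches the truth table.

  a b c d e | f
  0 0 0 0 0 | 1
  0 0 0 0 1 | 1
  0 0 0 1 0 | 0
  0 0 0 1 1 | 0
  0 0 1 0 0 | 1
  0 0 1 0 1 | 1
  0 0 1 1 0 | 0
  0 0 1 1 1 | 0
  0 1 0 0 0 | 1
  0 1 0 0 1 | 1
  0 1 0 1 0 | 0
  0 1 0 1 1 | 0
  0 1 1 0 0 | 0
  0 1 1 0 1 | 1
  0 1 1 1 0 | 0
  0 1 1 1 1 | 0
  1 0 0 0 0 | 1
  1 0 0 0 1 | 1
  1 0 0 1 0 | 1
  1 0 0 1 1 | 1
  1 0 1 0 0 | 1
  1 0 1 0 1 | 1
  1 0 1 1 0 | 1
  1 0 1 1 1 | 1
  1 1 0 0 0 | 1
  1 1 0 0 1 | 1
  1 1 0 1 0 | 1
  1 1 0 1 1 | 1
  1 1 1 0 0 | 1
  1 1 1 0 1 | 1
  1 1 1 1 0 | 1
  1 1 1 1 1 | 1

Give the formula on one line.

((a | ~d) & (((a | ~c) | (e & ~d)) | (a | ~b)))

  ~d = 11001100110011001100110011001100
  (a | ~d) = 11001100110011001111111111111111
  ~c = 11110000111100001111000011110000
  (a | ~c) = 11110000111100001111111111111111
  (e & ~d) = 01000100010001000100010001000100
  ((a | ~c) | (e & ~d)) = 11110100111101001111111111111111
  ~b = 11111111000000001111111100000000
  (a | ~b) = 11111111000000001111111111111111
  (((a | ~c) | (e & ~d)) | (a | ~b)) = 11111111111101001111111111111111
  ((a | ~d) & (((a | ~c) | (e & ~d)) | (a | ~b))) = 11001100110001001111111111111111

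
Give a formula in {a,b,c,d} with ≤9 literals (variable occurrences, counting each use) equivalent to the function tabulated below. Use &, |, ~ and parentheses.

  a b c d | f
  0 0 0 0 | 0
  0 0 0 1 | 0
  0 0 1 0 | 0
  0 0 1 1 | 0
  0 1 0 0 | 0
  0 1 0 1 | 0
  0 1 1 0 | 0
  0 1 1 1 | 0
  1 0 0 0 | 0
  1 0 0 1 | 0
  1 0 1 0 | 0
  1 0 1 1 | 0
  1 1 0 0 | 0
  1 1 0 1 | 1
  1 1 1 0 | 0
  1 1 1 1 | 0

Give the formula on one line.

((d & (~b | a)) & ((d & b) & (((b & ~c) | ~d) | ~c)))

  ~b = 1111000011110000
  (~b | a) = 1111000011111111
  (d & (~b | a)) = 0101000001010101
  (d & b) = 0000010100000101
  ~c = 1100110011001100
  (b & ~c) = 0000110000001100
  ~d = 1010101010101010
  ((b & ~c) | ~d) = 1010111010101110
  (((b & ~c) | ~d) | ~c) = 1110111011101110
  ((d & b) & (((b & ~c) | ~d) | ~c)) = 0000010000000100
  ((d & (~b | a)) & ((d & b) & (((b & ~c) | ~d) | ~c))) = 0000000000000100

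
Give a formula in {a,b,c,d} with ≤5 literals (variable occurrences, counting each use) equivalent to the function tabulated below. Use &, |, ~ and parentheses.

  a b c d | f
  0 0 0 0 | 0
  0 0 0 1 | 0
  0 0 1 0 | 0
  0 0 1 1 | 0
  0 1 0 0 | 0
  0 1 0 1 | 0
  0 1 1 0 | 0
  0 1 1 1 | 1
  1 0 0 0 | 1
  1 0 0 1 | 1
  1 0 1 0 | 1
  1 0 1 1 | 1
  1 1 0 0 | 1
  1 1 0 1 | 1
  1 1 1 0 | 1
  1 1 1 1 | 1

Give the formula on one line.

(((c & b) & d) | a)

  (c & b) = 0000001100000011
  ((c & b) & d) = 0000000100000001
  (((c & b) & d) | a) = 0000000111111111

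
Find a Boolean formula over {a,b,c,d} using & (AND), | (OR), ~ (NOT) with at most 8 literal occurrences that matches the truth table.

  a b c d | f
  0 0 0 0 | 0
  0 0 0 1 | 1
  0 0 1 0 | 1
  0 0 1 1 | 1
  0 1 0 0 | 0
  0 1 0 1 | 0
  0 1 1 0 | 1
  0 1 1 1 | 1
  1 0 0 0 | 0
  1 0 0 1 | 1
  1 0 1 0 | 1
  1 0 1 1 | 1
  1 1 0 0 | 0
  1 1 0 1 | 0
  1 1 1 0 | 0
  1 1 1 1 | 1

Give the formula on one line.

((~a | (d | ~b)) & (c | (d & ~b)))

  ~a = 1111111100000000
  ~b = 1111000011110000
  (d | ~b) = 1111010111110101
  (~a | (d | ~b)) = 1111111111110101
  (d & ~b) = 0101000001010000
  (c | (d & ~b)) = 0111001101110011
  ((~a | (d | ~b)) & (c | (d & ~b))) = 0111001101110001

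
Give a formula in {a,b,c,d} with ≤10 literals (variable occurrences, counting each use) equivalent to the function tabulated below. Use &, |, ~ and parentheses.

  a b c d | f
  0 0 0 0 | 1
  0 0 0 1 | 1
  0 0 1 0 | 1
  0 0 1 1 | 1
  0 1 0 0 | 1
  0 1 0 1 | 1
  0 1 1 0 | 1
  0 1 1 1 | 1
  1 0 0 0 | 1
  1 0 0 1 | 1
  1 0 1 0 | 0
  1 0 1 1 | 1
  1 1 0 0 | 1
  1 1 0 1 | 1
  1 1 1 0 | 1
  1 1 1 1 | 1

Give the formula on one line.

  (a & d) = 0000000001010101
  ((a & d) & c) = 0000000000010001
  ~c = 1100110011001100
  ~b = 1111000011110000
  (~c & ~b) = 1100000011000000
  ~a = 1111111100000000
  (a & b) = 0000000000001111
  (~a | (a & b)) = 1111111100001111
  ((~c & ~b) | (~a | (a & b))) = 1111111111001111
  (((a & d) & c) | ((~c & ~b) | (~a | (a & b)))) = 1111111111011111

(((a & d) & c) | ((~c & ~b) | (~a | (a & b))))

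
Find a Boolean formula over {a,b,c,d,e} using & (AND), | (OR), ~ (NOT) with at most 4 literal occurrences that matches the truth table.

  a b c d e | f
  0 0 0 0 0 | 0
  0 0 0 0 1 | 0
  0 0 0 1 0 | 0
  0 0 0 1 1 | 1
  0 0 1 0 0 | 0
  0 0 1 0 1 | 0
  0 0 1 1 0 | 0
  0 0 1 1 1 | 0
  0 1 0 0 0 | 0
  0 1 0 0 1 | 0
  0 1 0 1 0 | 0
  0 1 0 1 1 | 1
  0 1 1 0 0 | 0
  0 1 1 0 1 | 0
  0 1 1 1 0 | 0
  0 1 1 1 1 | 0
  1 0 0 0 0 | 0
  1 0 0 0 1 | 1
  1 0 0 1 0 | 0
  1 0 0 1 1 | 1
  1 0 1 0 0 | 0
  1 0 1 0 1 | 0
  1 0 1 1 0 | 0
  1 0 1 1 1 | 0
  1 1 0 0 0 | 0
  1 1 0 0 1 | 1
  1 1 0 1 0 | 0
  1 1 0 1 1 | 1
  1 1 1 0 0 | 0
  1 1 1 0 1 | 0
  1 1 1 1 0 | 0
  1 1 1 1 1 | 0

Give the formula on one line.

((d | a) & (~c & e))

  (d | a) = 00110011001100111111111111111111
  ~c = 11110000111100001111000011110000
  (~c & e) = 01010000010100000101000001010000
  ((d | a) & (~c & e)) = 00010000000100000101000001010000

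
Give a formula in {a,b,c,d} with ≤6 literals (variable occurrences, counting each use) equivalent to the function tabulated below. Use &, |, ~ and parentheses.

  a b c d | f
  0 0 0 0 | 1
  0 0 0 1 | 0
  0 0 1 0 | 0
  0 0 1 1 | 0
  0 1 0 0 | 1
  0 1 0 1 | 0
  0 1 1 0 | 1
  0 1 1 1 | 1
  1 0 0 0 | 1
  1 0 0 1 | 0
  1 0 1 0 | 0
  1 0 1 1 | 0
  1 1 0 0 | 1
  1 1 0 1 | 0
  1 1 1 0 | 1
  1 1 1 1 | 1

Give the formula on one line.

  (c & b) = 0000001100000011
  ~c = 1100110011001100
  ~d = 1010101010101010
  (~c & ~d) = 1000100010001000
  ((c & b) | (~c & ~d)) = 1000101110001011

((c & b) | (~c & ~d))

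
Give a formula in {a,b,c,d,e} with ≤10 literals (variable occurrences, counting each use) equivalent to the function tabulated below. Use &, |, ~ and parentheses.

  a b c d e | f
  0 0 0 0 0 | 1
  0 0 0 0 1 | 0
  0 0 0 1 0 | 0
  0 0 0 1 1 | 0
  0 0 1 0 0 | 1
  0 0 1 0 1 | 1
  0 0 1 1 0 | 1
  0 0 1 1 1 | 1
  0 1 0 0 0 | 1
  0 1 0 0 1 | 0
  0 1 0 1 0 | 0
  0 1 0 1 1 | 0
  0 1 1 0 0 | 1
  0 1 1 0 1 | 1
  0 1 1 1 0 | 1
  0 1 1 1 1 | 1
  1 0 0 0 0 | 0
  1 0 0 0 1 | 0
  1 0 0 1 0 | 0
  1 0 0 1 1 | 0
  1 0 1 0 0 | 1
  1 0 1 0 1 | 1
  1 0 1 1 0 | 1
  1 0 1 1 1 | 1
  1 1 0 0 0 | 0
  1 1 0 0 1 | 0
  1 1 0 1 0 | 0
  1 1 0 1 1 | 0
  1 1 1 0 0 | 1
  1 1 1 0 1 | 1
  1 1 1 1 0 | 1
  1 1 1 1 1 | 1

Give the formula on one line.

(c | (((~d & ~e) | c) & (~e & (~a & ~c))))

  ~d = 11001100110011001100110011001100
  ~e = 10101010101010101010101010101010
  (~d & ~e) = 10001000100010001000100010001000
  ((~d & ~e) | c) = 10001111100011111000111110001111
  ~a = 11111111111111110000000000000000
  ~c = 11110000111100001111000011110000
  (~a & ~c) = 11110000111100000000000000000000
  (~e & (~a & ~c)) = 10100000101000000000000000000000
  (((~d & ~e) | c) & (~e & (~a & ~c))) = 10000000100000000000000000000000
  (c | (((~d & ~e) | c) & (~e & (~a & ~c)))) = 10001111100011110000111100001111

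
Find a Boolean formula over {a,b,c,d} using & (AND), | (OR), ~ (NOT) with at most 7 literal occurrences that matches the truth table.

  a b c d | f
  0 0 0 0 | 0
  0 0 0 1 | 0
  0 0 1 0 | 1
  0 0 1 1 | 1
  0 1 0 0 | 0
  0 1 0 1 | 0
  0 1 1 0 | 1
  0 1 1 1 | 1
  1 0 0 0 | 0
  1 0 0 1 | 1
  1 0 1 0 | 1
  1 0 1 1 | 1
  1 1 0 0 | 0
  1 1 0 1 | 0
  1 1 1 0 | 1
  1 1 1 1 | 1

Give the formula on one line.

((a & (d & ~b)) | c)

  ~b = 1111000011110000
  (d & ~b) = 0101000001010000
  (a & (d & ~b)) = 0000000001010000
  ((a & (d & ~b)) | c) = 0011001101110011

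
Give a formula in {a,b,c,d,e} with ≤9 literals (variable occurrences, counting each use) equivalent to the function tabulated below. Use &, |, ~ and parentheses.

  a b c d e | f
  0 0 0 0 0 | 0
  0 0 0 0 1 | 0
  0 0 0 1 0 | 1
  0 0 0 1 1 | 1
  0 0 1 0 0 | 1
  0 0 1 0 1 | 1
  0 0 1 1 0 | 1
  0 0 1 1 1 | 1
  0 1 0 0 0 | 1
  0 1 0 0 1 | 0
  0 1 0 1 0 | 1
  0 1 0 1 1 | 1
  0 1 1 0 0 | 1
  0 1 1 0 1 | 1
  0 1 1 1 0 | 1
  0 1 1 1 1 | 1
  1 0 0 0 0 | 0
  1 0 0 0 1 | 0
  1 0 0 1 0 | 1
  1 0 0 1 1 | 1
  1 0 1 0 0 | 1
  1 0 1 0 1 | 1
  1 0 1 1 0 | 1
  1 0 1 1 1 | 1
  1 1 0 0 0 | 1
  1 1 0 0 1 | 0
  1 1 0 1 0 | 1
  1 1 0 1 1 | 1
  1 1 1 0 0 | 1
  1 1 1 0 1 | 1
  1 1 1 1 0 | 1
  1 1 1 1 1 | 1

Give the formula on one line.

  (d | c) = 00111111001111110011111100111111
  ~d = 11001100110011001100110011001100
  (~d & b) = 00000000110011000000000011001100
  ((d | c) | (~d & b)) = 00111111111111110011111111111111
  ~e = 10101010101010101010101010101010
  ~c = 11110000111100001111000011110000
  (~e & ~c) = 10100000101000001010000010100000
  (((d | c) | (~d & b)) & (~e & ~c)) = 00100000101000000010000010100000
  ((((d | c) | (~d & b)) & (~e & ~c)) | (d | c)) = 00111111101111110011111110111111

((((d | c) | (~d & b)) & (~e & ~c)) | (d | c))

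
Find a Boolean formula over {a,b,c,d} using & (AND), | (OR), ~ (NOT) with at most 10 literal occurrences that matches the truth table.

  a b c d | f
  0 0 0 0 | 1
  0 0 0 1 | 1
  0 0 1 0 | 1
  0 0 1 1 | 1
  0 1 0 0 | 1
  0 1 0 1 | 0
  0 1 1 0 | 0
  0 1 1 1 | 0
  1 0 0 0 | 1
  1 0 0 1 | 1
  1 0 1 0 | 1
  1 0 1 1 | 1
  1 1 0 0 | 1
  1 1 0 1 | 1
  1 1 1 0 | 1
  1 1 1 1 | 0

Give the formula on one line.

  ~c = 1100110011001100
  (a & ~c) = 0000000011001100
  ~b = 1111000011110000
  ((a & ~c) | ~b) = 1111000011111100
  ~d = 1010101010101010
  (~b | a) = 1111000011111111
  (~c | (~b | a)) = 1111110011111111
  (~d & (~c | (~b | a))) = 1010100010101010
  (((a & ~c) | ~b) | (~d & (~c | (~b | a)))) = 1111100011111110

(((a & ~c) | ~b) | (~d & (~c | (~b | a))))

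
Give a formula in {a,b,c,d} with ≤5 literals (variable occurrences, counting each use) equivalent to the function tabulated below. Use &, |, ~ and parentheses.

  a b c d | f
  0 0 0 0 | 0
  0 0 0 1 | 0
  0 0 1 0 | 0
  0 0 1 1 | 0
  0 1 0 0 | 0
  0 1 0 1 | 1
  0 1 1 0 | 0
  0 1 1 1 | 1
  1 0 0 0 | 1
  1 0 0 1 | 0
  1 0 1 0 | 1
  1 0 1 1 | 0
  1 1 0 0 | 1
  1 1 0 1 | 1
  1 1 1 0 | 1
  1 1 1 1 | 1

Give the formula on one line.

((a & ~d) | (b & d))

  ~d = 1010101010101010
  (a & ~d) = 0000000010101010
  (b & d) = 0000010100000101
  ((a & ~d) | (b & d)) = 0000010110101111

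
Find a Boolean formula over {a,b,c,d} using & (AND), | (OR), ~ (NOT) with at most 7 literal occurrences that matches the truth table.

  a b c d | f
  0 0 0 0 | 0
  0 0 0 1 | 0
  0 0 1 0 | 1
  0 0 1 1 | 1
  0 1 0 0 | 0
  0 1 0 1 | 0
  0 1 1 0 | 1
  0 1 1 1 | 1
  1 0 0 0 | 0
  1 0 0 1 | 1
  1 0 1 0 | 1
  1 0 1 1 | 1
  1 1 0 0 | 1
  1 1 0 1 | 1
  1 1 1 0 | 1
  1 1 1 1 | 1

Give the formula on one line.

  (b & a) = 0000000000001111
  (c | (b & a)) = 0011001100111111
  ~b = 1111000011110000
  (a & ~b) = 0000000011110000
  ((a & ~b) & d) = 0000000001010000
  (((a & ~b) & d) | c) = 0011001101110011
  ((c | (b & a)) | (((a & ~b) & d) | c)) = 0011001101111111

((c | (b & a)) | (((a & ~b) & d) | c))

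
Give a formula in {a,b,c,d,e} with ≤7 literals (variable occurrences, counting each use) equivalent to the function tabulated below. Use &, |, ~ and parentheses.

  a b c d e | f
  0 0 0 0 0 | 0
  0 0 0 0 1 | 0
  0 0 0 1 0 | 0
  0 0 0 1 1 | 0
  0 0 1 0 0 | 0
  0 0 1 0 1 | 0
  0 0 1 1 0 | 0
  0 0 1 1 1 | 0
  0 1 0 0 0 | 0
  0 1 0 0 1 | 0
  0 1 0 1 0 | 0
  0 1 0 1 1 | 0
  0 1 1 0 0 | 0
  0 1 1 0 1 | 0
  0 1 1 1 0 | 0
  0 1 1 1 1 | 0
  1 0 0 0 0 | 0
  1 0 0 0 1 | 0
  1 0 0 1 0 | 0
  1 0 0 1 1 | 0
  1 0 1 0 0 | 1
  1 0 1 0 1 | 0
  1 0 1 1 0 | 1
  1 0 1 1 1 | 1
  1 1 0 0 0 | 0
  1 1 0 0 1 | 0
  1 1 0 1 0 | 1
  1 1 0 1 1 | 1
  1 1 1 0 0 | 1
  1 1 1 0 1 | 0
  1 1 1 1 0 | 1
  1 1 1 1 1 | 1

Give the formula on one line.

(((d | ~e) & a) & ((c | b) & (d | c)))

  ~e = 10101010101010101010101010101010
  (d | ~e) = 10111011101110111011101110111011
  ((d | ~e) & a) = 00000000000000001011101110111011
  (c | b) = 00001111111111110000111111111111
  (d | c) = 00111111001111110011111100111111
  ((c | b) & (d | c)) = 00001111001111110000111100111111
  (((d | ~e) & a) & ((c | b) & (d | c))) = 00000000000000000000101100111011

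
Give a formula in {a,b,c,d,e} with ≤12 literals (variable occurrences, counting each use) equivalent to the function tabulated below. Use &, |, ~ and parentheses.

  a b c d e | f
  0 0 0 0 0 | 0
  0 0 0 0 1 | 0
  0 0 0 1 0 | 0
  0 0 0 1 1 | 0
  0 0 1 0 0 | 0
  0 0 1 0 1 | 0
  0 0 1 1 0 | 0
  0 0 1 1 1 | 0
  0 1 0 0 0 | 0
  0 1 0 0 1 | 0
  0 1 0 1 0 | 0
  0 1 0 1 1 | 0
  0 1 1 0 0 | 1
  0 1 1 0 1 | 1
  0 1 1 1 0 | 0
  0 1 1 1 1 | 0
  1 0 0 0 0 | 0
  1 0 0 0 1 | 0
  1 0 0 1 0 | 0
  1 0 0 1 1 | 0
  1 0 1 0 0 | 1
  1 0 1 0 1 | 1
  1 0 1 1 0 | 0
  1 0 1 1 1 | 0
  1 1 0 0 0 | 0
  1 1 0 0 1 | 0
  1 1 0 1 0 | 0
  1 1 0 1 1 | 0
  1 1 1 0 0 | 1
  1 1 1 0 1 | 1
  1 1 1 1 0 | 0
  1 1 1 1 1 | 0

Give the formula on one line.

  (a & d) = 00000000000000000011001100110011
  ~b = 11111111000000001111111100000000
  (a & c) = 00000000000000000000111100001111
  (~b & (a & c)) = 00000000000000000000111100000000
  ((~b & (a & c)) | b) = 00000000111111110000111111111111
  ((a & d) | ((~b & (a & c)) | b)) = 00000000111111110011111111111111
  ~d = 11001100110011001100110011001100
  (c | ~b) = 11111111000011111111111100001111
  (~d & (c | ~b)) = 11001100000011001100110000001100
  (((a & d) | ((~b & (a & c)) | b)) & (~d & (c | ~b))) = 00000000000011000000110000001100

(((a & d) | ((~b & (a & c)) | b)) & (~d & (c | ~b)))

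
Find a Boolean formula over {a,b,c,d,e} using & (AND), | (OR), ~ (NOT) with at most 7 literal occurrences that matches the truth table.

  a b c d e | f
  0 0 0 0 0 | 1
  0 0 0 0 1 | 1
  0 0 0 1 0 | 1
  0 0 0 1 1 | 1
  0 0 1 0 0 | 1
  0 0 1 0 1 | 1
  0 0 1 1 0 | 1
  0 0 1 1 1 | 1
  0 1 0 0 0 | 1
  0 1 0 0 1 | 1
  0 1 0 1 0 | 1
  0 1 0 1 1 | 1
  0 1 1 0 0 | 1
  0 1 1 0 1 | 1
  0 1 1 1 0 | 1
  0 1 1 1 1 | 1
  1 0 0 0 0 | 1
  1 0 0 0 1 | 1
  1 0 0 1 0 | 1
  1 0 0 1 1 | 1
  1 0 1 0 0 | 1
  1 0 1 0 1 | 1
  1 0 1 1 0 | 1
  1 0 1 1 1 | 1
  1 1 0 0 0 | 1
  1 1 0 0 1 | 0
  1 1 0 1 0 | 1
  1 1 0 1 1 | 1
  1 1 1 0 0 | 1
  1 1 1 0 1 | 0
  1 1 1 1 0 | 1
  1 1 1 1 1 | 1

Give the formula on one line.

(((a & ~b) | ~e) | ((b & d) | ~a))

  ~b = 11111111000000001111111100000000
  (a & ~b) = 00000000000000001111111100000000
  ~e = 10101010101010101010101010101010
  ((a & ~b) | ~e) = 10101010101010101111111110101010
  (b & d) = 00000000001100110000000000110011
  ~a = 11111111111111110000000000000000
  ((b & d) | ~a) = 11111111111111110000000000110011
  (((a & ~b) | ~e) | ((b & d) | ~a)) = 11111111111111111111111110111011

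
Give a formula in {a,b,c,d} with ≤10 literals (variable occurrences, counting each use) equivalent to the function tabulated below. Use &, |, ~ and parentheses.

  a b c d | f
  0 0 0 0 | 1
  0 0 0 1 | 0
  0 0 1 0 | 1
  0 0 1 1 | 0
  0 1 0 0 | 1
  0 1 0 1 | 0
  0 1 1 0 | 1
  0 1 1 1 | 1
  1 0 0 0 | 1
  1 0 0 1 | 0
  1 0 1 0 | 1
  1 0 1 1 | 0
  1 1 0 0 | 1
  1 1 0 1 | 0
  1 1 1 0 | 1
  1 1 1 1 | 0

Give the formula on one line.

(~d | (c & ((~a & d) & (b | (d & ~c)))))

  ~d = 1010101010101010
  ~a = 1111111100000000
  (~a & d) = 0101010100000000
  ~c = 1100110011001100
  (d & ~c) = 0100010001000100
  (b | (d & ~c)) = 0100111101001111
  ((~a & d) & (b | (d & ~c))) = 0100010100000000
  (c & ((~a & d) & (b | (d & ~c)))) = 0000000100000000
  (~d | (c & ((~a & d) & (b | (d & ~c))))) = 1010101110101010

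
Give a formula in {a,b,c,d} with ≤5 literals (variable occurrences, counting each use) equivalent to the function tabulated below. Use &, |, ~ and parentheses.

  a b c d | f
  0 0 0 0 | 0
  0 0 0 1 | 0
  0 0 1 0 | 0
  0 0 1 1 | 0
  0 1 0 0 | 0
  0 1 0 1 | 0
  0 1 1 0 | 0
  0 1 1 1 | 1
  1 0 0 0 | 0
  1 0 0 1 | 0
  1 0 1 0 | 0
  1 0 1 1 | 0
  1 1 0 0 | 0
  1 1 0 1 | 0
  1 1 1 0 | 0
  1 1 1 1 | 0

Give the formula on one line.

  (c & d) = 0001000100010001
  ~d = 1010101010101010
  (~d | b) = 1010111110101111
  ~a = 1111111100000000
  ((~d | b) & ~a) = 1010111100000000
  ((c & d) & ((~d | b) & ~a)) = 0000000100000000

((c & d) & ((~d | b) & ~a))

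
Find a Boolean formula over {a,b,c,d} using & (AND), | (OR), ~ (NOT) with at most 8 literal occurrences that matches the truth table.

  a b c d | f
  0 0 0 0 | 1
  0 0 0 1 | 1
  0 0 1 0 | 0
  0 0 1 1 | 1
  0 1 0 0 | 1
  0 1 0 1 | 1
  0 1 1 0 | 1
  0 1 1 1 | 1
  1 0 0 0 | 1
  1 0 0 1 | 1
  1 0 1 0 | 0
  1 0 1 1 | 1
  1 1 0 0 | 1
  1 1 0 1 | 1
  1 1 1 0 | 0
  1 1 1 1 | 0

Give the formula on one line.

  ~c = 1100110011001100
  (~c | d) = 1101110111011101
  (d | b) = 0101111101011111
  ((~c | d) | (d | b)) = 1101111111011111
  ~a = 1111111100000000
  ~b = 1111000011110000
  (~c | ~b) = 1111110011111100
  (~a | (~c | ~b)) = 1111111111111100
  (((~c | d) | (d | b)) & (~a | (~c | ~b))) = 1101111111011100

(((~c | d) | (d | b)) & (~a | (~c | ~b)))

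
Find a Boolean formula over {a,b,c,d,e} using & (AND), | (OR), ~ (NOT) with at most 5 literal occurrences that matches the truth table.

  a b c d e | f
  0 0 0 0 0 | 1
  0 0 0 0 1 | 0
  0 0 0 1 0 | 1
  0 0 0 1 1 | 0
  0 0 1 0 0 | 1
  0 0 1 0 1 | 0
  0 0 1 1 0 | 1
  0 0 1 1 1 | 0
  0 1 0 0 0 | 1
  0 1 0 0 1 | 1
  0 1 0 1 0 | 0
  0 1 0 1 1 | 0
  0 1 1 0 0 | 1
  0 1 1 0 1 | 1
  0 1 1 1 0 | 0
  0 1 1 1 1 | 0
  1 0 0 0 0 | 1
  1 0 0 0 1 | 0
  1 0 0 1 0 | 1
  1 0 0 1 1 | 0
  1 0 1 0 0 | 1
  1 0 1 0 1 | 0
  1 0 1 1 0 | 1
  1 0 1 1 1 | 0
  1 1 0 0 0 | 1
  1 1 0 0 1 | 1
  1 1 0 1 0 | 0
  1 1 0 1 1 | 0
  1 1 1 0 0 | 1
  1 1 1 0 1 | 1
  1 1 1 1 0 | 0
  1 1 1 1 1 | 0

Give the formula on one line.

((~e | b) & (~d | ~b))

  ~e = 10101010101010101010101010101010
  (~e | b) = 10101010111111111010101011111111
  ~d = 11001100110011001100110011001100
  ~b = 11111111000000001111111100000000
  (~d | ~b) = 11111111110011001111111111001100
  ((~e | b) & (~d | ~b)) = 10101010110011001010101011001100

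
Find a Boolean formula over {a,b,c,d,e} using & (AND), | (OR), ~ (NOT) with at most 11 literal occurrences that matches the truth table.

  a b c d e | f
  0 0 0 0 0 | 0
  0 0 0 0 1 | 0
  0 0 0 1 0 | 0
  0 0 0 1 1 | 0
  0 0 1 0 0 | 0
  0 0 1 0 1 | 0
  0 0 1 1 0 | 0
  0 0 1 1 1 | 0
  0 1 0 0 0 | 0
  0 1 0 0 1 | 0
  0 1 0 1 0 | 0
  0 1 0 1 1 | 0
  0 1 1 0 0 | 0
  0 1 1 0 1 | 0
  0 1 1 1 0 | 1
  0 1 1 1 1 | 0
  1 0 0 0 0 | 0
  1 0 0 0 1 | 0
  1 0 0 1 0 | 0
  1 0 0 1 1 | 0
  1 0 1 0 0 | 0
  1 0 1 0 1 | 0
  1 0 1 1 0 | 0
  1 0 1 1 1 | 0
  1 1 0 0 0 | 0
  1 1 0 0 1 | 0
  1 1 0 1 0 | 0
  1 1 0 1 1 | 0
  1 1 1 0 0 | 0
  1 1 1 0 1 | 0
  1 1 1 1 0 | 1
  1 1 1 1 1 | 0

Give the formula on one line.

  ~e = 10101010101010101010101010101010
  (c & ~e) = 00001010000010100000101000001010
  ((c & ~e) & d) = 00000010000000100000001000000010
  (c & b) = 00000000000011110000000000001111
  (a | (c & b)) = 00000000000011111111111111111111
  (((c & ~e) & d) & (a | (c & b))) = 00000000000000100000001000000010
  ~a = 11111111111111110000000000000000
  (b | ~a) = 11111111111111110000000011111111
  (c & (b | ~a)) = 00001111000011110000000000001111
  ((((c & ~e) & d) & (a | (c & b))) & (c & (b | ~a))) = 00000000000000100000000000000010

((((c & ~e) & d) & (a | (c & b))) & (c & (b | ~a)))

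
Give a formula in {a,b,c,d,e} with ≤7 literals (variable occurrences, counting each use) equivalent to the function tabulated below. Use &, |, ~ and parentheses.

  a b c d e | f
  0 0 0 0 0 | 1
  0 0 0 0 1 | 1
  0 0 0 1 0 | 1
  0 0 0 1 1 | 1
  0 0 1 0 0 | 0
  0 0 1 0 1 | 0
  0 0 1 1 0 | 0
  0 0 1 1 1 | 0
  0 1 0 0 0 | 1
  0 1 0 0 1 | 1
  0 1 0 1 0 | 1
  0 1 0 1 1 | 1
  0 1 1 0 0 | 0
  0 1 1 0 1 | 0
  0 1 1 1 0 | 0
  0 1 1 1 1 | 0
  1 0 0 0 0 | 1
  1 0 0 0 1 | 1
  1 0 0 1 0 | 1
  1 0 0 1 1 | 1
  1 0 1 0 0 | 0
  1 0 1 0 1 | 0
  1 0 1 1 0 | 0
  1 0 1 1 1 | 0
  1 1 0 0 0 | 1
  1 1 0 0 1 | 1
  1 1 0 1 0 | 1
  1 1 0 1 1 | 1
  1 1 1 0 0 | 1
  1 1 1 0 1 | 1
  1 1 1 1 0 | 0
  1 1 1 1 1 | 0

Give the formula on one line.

  ~d = 11001100110011001100110011001100
  (a & ~d) = 00000000000000001100110011001100
  (c & (a & ~d)) = 00000000000000000000110000001100
  ((c & (a & ~d)) & b) = 00000000000000000000000000001100
  ~c = 11110000111100001111000011110000
  (((c & (a & ~d)) & b) | ~c) = 11110000111100001111000011111100

(((c & (a & ~d)) & b) | ~c)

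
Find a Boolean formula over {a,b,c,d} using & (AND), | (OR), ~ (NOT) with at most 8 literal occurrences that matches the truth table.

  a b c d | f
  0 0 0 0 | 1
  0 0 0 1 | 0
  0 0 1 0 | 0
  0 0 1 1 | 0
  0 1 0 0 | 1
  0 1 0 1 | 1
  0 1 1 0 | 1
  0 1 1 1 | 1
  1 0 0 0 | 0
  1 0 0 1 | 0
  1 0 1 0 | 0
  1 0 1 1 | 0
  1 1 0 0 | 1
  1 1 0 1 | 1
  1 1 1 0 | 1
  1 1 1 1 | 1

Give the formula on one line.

  ~c = 1100110011001100
  (c & a) = 0000000000110011
  (~c | (c & a)) = 1100110011111111
  ~d = 1010101010101010
  ((~c | (c & a)) & ~d) = 1000100010101010
  ~a = 1111111100000000
  (((~c | (c & a)) & ~d) & ~a) = 1000100000000000
  ((((~c | (c & a)) & ~d) & ~a) | b) = 1000111100001111

((((~c | (c & a)) & ~d) & ~a) | b)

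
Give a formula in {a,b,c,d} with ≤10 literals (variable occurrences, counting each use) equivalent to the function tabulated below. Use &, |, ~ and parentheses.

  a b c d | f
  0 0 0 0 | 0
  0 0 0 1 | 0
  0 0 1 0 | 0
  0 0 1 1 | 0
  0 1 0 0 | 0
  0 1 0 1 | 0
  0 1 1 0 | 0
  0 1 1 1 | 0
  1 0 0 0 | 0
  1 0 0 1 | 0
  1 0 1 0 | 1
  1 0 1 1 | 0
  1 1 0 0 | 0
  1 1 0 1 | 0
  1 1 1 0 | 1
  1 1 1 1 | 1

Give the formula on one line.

  (c & b) = 0000001100000011
  ~d = 1010101010101010
  ((c & b) | ~d) = 1010101110101011
  ~c = 1100110011001100
  (b & a) = 0000000000001111
  (c & a) = 0000000000110011
  ((b & a) | (c & a)) = 0000000000111111
  (~c | ((b & a) | (c & a))) = 1100110011111111
  (((c & b) | ~d) & (~c | ((b & a) | (c & a)))) = 1000100010101011
  (c & (((c & b) | ~d) & (~c | ((b & a) | (c & a))))) = 0000000000100011

(c & (((c & b) | ~d) & (~c | ((b & a) | (c & a)))))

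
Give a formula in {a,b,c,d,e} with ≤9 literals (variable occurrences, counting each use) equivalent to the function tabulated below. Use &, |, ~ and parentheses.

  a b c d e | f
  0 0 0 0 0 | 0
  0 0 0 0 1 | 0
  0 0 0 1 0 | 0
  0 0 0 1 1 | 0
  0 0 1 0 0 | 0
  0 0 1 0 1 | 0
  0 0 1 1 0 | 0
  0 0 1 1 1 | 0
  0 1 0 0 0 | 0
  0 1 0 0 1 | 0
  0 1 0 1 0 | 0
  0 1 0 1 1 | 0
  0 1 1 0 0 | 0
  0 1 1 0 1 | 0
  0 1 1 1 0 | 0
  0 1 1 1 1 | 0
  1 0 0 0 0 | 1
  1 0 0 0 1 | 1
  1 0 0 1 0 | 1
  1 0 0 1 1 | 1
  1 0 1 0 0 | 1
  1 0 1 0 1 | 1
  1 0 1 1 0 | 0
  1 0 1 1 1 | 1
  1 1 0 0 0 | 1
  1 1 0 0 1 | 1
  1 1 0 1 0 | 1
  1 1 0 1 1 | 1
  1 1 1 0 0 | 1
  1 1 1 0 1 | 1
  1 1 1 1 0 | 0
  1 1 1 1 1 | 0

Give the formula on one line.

(a & ((~c | (~b & e)) | ((~c | ~d) & (a | c))))

  ~c = 11110000111100001111000011110000
  ~b = 11111111000000001111111100000000
  (~b & e) = 01010101000000000101010100000000
  (~c | (~b & e)) = 11110101111100001111010111110000
  ~d = 11001100110011001100110011001100
  (~c | ~d) = 11111100111111001111110011111100
  (a | c) = 00001111000011111111111111111111
  ((~c | ~d) & (a | c)) = 00001100000011001111110011111100
  ((~c | (~b & e)) | ((~c | ~d) & (a | c))) = 11111101111111001111110111111100
  (a & ((~c | (~b & e)) | ((~c | ~d) & (a | c)))) = 00000000000000001111110111111100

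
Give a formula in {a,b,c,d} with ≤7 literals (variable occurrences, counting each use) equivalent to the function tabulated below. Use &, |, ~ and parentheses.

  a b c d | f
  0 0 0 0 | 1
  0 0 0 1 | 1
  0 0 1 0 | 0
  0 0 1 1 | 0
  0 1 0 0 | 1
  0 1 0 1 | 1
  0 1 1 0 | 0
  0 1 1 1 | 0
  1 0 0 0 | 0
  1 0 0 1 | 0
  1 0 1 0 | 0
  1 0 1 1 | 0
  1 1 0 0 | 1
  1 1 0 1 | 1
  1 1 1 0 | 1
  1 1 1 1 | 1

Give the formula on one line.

((~c & (b | (~a & ~b))) | (b & a))

  ~c = 1100110011001100
  ~a = 1111111100000000
  ~b = 1111000011110000
  (~a & ~b) = 1111000000000000
  (b | (~a & ~b)) = 1111111100001111
  (~c & (b | (~a & ~b))) = 1100110000001100
  (b & a) = 0000000000001111
  ((~c & (b | (~a & ~b))) | (b & a)) = 1100110000001111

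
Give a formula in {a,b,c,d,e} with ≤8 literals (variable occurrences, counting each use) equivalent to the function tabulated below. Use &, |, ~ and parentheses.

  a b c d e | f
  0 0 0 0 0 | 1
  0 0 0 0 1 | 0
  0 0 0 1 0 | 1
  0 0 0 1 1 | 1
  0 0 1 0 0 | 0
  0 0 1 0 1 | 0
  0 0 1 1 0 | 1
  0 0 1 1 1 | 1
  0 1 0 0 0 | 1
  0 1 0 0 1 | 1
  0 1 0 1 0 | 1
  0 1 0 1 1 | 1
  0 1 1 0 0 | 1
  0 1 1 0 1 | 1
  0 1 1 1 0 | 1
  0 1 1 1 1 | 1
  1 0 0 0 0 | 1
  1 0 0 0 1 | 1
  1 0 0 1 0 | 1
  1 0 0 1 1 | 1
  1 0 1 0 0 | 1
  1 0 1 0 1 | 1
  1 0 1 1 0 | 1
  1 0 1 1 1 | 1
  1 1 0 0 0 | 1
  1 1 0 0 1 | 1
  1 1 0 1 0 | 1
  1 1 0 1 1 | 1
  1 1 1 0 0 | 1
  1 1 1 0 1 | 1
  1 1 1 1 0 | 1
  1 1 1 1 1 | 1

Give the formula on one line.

((b | a) | ((~c & (a | ~e)) | d))

  (b | a) = 00000000111111111111111111111111
  ~c = 11110000111100001111000011110000
  ~e = 10101010101010101010101010101010
  (a | ~e) = 10101010101010101111111111111111
  (~c & (a | ~e)) = 10100000101000001111000011110000
  ((~c & (a | ~e)) | d) = 10110011101100111111001111110011
  ((b | a) | ((~c & (a | ~e)) | d)) = 10110011111111111111111111111111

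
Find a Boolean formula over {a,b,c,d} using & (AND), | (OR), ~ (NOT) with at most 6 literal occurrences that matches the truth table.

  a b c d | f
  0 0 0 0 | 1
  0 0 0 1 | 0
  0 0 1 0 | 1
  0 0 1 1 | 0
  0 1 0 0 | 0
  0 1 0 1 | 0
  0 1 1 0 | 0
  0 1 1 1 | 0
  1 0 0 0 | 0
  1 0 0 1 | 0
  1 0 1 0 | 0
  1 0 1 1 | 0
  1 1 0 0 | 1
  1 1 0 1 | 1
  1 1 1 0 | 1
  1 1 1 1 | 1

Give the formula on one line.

  ~b = 1111000011110000
  (~b | a) = 1111000011111111
  ~a = 1111111100000000
  ~d = 1010101010101010
  (~a & ~d) = 1010101000000000
  (b | (~a & ~d)) = 1010111100001111
  ((~b | a) & (b | (~a & ~d))) = 1010000000001111

((~b | a) & (b | (~a & ~d)))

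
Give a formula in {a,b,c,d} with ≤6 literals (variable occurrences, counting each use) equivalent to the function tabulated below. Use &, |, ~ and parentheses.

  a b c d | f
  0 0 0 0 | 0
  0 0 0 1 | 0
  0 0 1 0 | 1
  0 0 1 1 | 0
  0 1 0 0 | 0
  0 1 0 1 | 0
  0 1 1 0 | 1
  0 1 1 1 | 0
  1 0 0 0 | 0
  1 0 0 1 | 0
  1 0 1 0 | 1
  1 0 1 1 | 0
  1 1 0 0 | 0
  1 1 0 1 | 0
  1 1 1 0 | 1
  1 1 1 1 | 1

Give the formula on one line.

  (a & b) = 0000000000001111
  ~d = 1010101010101010
  ((a & b) | ~d) = 1010101010101111
  (((a & b) | ~d) & c) = 0010001000100011

(((a & b) | ~d) & c)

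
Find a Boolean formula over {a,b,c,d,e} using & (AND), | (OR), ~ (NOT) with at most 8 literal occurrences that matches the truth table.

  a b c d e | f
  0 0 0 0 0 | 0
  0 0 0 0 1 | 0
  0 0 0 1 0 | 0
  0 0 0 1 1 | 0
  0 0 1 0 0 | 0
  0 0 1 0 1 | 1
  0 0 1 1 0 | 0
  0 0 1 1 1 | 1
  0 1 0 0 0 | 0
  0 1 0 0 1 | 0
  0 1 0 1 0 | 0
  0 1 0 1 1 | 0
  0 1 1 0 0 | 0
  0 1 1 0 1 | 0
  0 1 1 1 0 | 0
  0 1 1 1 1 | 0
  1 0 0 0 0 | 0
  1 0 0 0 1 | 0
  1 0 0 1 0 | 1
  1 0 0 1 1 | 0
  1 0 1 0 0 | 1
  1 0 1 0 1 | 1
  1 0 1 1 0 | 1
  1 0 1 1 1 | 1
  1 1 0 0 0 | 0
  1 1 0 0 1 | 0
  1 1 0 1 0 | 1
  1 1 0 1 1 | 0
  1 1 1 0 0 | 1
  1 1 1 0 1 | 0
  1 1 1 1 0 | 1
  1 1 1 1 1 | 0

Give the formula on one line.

  (e | a) = 01010101010101011111111111111111
  (d | c) = 00111111001111110011111100111111
  ~e = 10101010101010101010101010101010
  ((d | c) & ~e) = 00101010001010100010101000101010
  ~b = 11111111000000001111111100000000
  (c & ~b) = 00001111000000000000111100000000
  (((d | c) & ~e) | (c & ~b)) = 00101111001010100010111100101010
  ((e | a) & (((d | c) & ~e) | (c & ~b))) = 00000101000000000010111100101010

((e | a) & (((d | c) & ~e) | (c & ~b)))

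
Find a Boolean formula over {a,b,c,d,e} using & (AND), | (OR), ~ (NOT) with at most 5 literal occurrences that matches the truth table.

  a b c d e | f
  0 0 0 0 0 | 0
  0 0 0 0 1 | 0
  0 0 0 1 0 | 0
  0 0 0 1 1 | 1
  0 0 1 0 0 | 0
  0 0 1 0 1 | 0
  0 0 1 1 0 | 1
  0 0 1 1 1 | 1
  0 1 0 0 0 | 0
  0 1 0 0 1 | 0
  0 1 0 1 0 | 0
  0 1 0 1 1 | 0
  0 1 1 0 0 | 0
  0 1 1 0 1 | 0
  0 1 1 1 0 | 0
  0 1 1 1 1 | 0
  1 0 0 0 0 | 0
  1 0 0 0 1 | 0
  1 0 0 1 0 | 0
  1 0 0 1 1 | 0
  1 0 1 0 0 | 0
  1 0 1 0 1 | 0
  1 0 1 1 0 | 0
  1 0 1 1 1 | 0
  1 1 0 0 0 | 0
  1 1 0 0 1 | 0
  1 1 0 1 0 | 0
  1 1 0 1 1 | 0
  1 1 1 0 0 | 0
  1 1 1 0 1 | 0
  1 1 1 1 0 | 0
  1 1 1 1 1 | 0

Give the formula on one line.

  (e | c) = 01011111010111110101111101011111
  ~a = 11111111111111110000000000000000
  (~a & d) = 00110011001100110000000000000000
  ((e | c) & (~a & d)) = 00010011000100110000000000000000
  ~b = 11111111000000001111111100000000
  (((e | c) & (~a & d)) & ~b) = 00010011000000000000000000000000

(((e | c) & (~a & d)) & ~b)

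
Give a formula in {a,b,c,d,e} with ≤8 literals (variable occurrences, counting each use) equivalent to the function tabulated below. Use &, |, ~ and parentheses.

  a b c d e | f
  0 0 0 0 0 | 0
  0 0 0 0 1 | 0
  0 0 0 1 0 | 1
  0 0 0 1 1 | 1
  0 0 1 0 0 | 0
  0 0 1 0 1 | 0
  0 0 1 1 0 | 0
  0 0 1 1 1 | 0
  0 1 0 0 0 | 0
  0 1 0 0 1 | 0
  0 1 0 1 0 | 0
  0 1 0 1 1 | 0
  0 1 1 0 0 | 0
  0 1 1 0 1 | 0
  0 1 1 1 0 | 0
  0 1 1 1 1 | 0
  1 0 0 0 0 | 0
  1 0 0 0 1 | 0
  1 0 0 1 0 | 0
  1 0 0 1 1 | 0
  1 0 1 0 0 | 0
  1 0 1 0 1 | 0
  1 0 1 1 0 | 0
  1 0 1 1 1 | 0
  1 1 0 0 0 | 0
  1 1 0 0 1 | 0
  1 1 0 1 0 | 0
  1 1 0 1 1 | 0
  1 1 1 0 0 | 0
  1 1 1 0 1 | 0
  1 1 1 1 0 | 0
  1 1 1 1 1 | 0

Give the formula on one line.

  ~a = 11111111111111110000000000000000
  (d & ~a) = 00110011001100110000000000000000
  ~c = 11110000111100001111000011110000
  (b | ~c) = 11110000111111111111000011111111
  ((d & ~a) & (b | ~c)) = 00110000001100110000000000000000
  ~b = 11111111000000001111111100000000
  (((d & ~a) & (b | ~c)) & ~b) = 00110000000000000000000000000000

(((d & ~a) & (b | ~c)) & ~b)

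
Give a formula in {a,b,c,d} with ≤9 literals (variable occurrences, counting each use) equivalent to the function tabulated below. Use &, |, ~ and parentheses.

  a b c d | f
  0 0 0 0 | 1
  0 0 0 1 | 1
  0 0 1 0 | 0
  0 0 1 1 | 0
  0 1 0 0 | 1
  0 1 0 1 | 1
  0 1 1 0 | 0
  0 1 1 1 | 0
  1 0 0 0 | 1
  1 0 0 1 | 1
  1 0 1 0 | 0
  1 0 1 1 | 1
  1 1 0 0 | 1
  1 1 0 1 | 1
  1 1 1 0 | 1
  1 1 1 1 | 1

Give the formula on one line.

((a | ~c) & (((b | d) | (~d & (~a | b))) | (~c | b)))

  ~c = 1100110011001100
  (a | ~c) = 1100110011111111
  (b | d) = 0101111101011111
  ~d = 1010101010101010
  ~a = 1111111100000000
  (~a | b) = 1111111100001111
  (~d & (~a | b)) = 1010101000001010
  ((b | d) | (~d & (~a | b))) = 1111111101011111
  (~c | b) = 1100111111001111
  (((b | d) | (~d & (~a | b))) | (~c | b)) = 1111111111011111
  ((a | ~c) & (((b | d) | (~d & (~a | b))) | (~c | b))) = 1100110011011111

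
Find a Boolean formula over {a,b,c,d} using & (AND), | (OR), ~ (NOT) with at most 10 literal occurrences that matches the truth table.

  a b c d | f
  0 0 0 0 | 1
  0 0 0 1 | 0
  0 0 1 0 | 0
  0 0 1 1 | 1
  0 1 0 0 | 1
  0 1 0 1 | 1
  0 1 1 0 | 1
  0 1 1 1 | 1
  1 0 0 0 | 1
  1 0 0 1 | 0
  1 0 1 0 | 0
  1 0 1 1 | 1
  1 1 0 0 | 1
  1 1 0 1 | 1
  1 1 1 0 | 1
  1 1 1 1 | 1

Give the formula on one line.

  (c & d) = 0001000100010001
  (b | (c & d)) = 0001111100011111
  ~d = 1010101010101010
  ~c = 1100110011001100
  ~a = 1111111100000000
  (~a & d) = 0101010100000000
  (~c | (~a & d)) = 1101110111001100
  (~d & (~c | (~a & d))) = 1000100010001000
  (b | (~d & (~c | (~a & d)))) = 1000111110001111
  ((b | (c & d)) | (b | (~d & (~c | (~a & d))))) = 1001111110011111

((b | (c & d)) | (b | (~d & (~c | (~a & d)))))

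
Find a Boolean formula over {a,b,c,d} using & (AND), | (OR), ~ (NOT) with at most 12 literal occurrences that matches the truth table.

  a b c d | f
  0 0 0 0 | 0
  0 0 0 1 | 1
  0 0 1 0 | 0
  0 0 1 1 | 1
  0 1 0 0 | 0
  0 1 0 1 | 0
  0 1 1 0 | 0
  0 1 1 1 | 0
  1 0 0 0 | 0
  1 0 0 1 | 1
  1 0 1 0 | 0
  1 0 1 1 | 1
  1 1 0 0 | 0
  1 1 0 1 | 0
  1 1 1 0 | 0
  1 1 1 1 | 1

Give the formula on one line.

((~b | (((a | b) & c) & a)) & ((~a & d) | (a & d)))

  ~b = 1111000011110000
  (a | b) = 0000111111111111
  ((a | b) & c) = 0000001100110011
  (((a | b) & c) & a) = 0000000000110011
  (~b | (((a | b) & c) & a)) = 1111000011110011
  ~a = 1111111100000000
  (~a & d) = 0101010100000000
  (a & d) = 0000000001010101
  ((~a & d) | (a & d)) = 0101010101010101
  ((~b | (((a | b) & c) & a)) & ((~a & d) | (a & d))) = 0101000001010001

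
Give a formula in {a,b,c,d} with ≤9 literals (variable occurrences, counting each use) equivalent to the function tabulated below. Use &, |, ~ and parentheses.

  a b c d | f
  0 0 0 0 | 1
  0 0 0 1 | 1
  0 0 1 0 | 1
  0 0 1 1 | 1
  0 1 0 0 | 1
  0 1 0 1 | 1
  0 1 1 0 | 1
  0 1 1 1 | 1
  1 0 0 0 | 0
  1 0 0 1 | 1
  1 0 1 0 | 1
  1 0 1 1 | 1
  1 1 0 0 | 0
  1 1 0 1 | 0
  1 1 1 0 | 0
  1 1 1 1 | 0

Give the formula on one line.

((((c & a) | d) & (~b & a)) | ~a)

  (c & a) = 0000000000110011
  ((c & a) | d) = 0101010101110111
  ~b = 1111000011110000
  (~b & a) = 0000000011110000
  (((c & a) | d) & (~b & a)) = 0000000001110000
  ~a = 1111111100000000
  ((((c & a) | d) & (~b & a)) | ~a) = 1111111101110000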